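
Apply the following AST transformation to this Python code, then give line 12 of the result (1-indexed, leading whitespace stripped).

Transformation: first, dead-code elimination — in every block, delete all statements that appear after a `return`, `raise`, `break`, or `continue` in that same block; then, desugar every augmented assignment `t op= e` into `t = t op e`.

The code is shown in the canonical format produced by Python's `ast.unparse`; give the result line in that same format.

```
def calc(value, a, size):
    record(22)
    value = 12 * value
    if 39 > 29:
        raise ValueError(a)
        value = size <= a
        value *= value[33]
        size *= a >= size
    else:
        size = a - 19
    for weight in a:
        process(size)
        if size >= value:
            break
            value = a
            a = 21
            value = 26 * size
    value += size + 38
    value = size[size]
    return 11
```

Transformed code:
def calc(value, a, size):
    record(22)
    value = 12 * value
    if 39 > 29:
        raise ValueError(a)
    else:
        size = a - 19
    for weight in a:
        process(size)
        if size >= value:
            break
    value = value + (size + 38)
    value = size[size]
    return 11

value = value + (size + 38)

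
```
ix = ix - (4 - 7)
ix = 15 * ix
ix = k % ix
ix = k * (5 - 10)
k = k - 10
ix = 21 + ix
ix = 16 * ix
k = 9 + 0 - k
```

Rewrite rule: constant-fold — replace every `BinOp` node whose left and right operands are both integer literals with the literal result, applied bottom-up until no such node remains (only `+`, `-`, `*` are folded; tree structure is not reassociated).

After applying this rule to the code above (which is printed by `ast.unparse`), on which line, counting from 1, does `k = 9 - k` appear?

Transformed code:
ix = ix - -3
ix = 15 * ix
ix = k % ix
ix = k * -5
k = k - 10
ix = 21 + ix
ix = 16 * ix
k = 9 - k

8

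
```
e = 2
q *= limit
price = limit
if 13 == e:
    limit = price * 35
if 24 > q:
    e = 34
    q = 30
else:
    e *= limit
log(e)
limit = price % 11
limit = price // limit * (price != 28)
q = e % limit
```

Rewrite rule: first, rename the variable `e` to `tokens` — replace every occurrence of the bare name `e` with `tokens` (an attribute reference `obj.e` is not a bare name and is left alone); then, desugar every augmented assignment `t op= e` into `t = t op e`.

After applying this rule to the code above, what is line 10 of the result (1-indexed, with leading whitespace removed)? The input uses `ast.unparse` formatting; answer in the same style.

tokens = tokens * limit

Transformed code:
tokens = 2
q = q * limit
price = limit
if 13 == tokens:
    limit = price * 35
if 24 > q:
    tokens = 34
    q = 30
else:
    tokens = tokens * limit
log(tokens)
limit = price % 11
limit = price // limit * (price != 28)
q = tokens % limit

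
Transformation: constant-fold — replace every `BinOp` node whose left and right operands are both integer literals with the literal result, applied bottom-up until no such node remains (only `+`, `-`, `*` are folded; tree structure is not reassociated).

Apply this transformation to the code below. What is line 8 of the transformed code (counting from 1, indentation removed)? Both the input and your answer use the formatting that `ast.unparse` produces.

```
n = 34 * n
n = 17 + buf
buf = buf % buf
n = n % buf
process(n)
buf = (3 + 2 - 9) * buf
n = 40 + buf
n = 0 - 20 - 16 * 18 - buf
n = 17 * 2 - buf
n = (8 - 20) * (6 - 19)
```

n = -308 - buf

Transformed code:
n = 34 * n
n = 17 + buf
buf = buf % buf
n = n % buf
process(n)
buf = -4 * buf
n = 40 + buf
n = -308 - buf
n = 34 - buf
n = 156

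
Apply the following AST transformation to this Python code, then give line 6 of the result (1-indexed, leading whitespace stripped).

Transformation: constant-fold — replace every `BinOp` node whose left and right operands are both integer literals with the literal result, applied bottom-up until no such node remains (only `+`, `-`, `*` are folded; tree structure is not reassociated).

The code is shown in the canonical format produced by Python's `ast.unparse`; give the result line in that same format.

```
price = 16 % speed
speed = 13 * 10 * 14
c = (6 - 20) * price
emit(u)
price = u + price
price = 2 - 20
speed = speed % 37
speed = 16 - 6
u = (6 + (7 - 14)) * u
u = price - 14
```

Transformed code:
price = 16 % speed
speed = 1820
c = -14 * price
emit(u)
price = u + price
price = -18
speed = speed % 37
speed = 10
u = -1 * u
u = price - 14

price = -18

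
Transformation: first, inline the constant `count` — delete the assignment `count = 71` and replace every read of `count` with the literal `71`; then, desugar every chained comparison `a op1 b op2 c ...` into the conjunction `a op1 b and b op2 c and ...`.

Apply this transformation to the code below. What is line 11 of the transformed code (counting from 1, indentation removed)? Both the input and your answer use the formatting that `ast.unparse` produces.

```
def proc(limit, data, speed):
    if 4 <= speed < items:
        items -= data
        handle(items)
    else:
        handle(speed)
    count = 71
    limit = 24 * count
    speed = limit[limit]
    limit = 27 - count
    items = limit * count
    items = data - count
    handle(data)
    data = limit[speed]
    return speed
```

items = data - 71

Transformed code:
def proc(limit, data, speed):
    if 4 <= speed and speed < items:
        items -= data
        handle(items)
    else:
        handle(speed)
    limit = 24 * 71
    speed = limit[limit]
    limit = 27 - 71
    items = limit * 71
    items = data - 71
    handle(data)
    data = limit[speed]
    return speed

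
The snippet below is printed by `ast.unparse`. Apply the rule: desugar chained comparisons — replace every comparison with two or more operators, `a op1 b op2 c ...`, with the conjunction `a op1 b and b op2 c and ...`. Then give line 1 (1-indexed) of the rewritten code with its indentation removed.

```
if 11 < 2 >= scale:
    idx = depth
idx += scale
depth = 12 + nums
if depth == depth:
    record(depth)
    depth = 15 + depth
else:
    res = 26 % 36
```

if 11 < 2 and 2 >= scale:

Transformed code:
if 11 < 2 and 2 >= scale:
    idx = depth
idx += scale
depth = 12 + nums
if depth == depth:
    record(depth)
    depth = 15 + depth
else:
    res = 26 % 36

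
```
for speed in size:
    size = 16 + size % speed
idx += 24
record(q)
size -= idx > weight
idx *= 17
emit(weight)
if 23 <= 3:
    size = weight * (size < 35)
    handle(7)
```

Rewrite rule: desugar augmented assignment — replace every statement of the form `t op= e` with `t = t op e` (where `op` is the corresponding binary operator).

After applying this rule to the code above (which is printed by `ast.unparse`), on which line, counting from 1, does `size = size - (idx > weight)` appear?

5

Transformed code:
for speed in size:
    size = 16 + size % speed
idx = idx + 24
record(q)
size = size - (idx > weight)
idx = idx * 17
emit(weight)
if 23 <= 3:
    size = weight * (size < 35)
    handle(7)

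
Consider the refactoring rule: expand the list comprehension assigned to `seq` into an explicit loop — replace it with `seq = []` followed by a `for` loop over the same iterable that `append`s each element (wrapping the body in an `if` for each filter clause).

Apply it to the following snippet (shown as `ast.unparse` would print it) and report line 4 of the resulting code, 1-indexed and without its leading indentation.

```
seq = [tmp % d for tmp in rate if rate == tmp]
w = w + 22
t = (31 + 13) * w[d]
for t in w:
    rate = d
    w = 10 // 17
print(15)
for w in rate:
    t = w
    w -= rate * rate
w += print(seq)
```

Transformed code:
seq = []
for tmp in rate:
    if rate == tmp:
        seq.append(tmp % d)
w = w + 22
t = (31 + 13) * w[d]
for t in w:
    rate = d
    w = 10 // 17
print(15)
for w in rate:
    t = w
    w -= rate * rate
w += print(seq)

seq.append(tmp % d)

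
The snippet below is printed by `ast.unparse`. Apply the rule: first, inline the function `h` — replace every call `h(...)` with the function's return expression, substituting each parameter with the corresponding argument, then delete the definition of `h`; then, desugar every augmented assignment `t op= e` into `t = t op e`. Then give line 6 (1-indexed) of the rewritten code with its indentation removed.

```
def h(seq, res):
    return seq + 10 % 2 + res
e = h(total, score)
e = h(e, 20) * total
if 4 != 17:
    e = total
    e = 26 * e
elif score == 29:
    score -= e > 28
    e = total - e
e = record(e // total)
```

elif score == 29:

Transformed code:
e = total + 10 % 2 + score
e = (e + 10 % 2 + 20) * total
if 4 != 17:
    e = total
    e = 26 * e
elif score == 29:
    score = score - (e > 28)
    e = total - e
e = record(e // total)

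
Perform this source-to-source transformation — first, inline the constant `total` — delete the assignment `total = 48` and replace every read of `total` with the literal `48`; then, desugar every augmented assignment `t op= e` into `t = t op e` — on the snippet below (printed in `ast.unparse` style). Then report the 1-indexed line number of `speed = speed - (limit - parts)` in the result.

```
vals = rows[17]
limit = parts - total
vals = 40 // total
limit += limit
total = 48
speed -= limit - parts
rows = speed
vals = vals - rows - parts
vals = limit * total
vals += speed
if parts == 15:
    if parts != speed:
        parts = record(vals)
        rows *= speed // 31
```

Transformed code:
vals = rows[17]
limit = parts - 48
vals = 40 // 48
limit = limit + limit
speed = speed - (limit - parts)
rows = speed
vals = vals - rows - parts
vals = limit * 48
vals = vals + speed
if parts == 15:
    if parts != speed:
        parts = record(vals)
        rows = rows * (speed // 31)

5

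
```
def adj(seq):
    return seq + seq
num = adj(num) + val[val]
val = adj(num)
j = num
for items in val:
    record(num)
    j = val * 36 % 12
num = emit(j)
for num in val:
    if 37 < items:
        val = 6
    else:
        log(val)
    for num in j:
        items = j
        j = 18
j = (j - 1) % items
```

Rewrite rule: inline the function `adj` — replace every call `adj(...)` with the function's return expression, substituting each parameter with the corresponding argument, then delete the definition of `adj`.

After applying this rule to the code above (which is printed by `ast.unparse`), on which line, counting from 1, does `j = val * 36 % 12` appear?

Transformed code:
num = num + num + val[val]
val = num + num
j = num
for items in val:
    record(num)
    j = val * 36 % 12
num = emit(j)
for num in val:
    if 37 < items:
        val = 6
    else:
        log(val)
    for num in j:
        items = j
        j = 18
j = (j - 1) % items

6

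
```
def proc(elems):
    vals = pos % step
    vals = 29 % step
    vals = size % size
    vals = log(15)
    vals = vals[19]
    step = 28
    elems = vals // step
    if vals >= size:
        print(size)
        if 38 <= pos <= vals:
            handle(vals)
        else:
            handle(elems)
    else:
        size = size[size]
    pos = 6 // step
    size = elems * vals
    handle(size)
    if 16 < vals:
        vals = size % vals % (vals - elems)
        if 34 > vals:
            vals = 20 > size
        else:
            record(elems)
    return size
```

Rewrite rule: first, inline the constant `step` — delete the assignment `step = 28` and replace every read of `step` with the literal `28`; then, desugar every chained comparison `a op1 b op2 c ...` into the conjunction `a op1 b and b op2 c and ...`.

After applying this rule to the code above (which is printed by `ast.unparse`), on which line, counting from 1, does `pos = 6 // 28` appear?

Transformed code:
def proc(elems):
    vals = pos % 28
    vals = 29 % 28
    vals = size % size
    vals = log(15)
    vals = vals[19]
    elems = vals // 28
    if vals >= size:
        print(size)
        if 38 <= pos and pos <= vals:
            handle(vals)
        else:
            handle(elems)
    else:
        size = size[size]
    pos = 6 // 28
    size = elems * vals
    handle(size)
    if 16 < vals:
        vals = size % vals % (vals - elems)
        if 34 > vals:
            vals = 20 > size
        else:
            record(elems)
    return size

16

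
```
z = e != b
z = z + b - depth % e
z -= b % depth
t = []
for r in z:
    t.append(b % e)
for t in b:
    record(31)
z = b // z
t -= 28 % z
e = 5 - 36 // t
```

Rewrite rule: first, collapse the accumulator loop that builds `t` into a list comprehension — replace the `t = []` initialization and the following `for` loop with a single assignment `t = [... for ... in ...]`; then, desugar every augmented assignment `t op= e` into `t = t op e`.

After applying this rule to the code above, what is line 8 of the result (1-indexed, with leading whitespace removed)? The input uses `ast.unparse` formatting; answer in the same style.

t = t - 28 % z

Transformed code:
z = e != b
z = z + b - depth % e
z = z - b % depth
t = [b % e for r in z]
for t in b:
    record(31)
z = b // z
t = t - 28 % z
e = 5 - 36 // t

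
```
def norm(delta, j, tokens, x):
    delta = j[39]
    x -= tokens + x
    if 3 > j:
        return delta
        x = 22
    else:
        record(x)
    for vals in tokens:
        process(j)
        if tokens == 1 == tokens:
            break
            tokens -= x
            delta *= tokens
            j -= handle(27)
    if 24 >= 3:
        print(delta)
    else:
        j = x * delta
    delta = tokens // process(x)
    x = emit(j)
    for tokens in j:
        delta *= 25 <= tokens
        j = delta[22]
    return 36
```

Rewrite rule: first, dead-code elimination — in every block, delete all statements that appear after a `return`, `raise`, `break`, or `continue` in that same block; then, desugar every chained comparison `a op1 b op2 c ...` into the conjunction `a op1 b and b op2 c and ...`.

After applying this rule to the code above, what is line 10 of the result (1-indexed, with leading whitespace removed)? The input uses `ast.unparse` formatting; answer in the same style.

Transformed code:
def norm(delta, j, tokens, x):
    delta = j[39]
    x -= tokens + x
    if 3 > j:
        return delta
    else:
        record(x)
    for vals in tokens:
        process(j)
        if tokens == 1 and 1 == tokens:
            break
    if 24 >= 3:
        print(delta)
    else:
        j = x * delta
    delta = tokens // process(x)
    x = emit(j)
    for tokens in j:
        delta *= 25 <= tokens
        j = delta[22]
    return 36

if tokens == 1 and 1 == tokens:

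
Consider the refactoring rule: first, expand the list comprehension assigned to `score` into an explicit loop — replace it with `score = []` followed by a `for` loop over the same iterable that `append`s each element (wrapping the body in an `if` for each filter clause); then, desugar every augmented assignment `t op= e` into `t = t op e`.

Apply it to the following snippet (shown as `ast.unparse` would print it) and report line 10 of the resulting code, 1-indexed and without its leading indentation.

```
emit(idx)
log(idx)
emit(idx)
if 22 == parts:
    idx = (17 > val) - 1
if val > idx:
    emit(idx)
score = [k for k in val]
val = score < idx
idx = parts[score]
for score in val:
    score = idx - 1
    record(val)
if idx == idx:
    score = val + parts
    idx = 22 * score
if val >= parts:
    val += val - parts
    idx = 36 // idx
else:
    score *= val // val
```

Transformed code:
emit(idx)
log(idx)
emit(idx)
if 22 == parts:
    idx = (17 > val) - 1
if val > idx:
    emit(idx)
score = []
for k in val:
    score.append(k)
val = score < idx
idx = parts[score]
for score in val:
    score = idx - 1
    record(val)
if idx == idx:
    score = val + parts
    idx = 22 * score
if val >= parts:
    val = val + (val - parts)
    idx = 36 // idx
else:
    score = score * (val // val)

score.append(k)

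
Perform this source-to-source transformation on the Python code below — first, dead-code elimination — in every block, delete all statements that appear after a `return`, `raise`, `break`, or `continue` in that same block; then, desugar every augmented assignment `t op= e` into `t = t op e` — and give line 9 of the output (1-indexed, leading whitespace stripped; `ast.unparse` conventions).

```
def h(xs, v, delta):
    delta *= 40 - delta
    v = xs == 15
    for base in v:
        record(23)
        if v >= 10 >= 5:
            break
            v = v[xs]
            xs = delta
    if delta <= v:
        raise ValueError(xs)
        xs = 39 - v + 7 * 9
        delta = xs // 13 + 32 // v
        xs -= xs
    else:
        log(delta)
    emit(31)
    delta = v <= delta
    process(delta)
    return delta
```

Transformed code:
def h(xs, v, delta):
    delta = delta * (40 - delta)
    v = xs == 15
    for base in v:
        record(23)
        if v >= 10 >= 5:
            break
    if delta <= v:
        raise ValueError(xs)
    else:
        log(delta)
    emit(31)
    delta = v <= delta
    process(delta)
    return delta

raise ValueError(xs)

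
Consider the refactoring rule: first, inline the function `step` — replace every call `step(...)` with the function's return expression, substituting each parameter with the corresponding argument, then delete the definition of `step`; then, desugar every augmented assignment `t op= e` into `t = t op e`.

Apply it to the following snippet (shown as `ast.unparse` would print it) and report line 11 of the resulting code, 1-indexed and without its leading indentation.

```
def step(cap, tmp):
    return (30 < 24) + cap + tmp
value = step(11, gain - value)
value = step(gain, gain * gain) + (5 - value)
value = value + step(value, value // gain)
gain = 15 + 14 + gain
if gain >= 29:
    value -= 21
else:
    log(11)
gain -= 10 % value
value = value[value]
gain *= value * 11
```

gain = gain * (value * 11)

Transformed code:
value = (30 < 24) + 11 + (gain - value)
value = (30 < 24) + gain + gain * gain + (5 - value)
value = value + ((30 < 24) + value + value // gain)
gain = 15 + 14 + gain
if gain >= 29:
    value = value - 21
else:
    log(11)
gain = gain - 10 % value
value = value[value]
gain = gain * (value * 11)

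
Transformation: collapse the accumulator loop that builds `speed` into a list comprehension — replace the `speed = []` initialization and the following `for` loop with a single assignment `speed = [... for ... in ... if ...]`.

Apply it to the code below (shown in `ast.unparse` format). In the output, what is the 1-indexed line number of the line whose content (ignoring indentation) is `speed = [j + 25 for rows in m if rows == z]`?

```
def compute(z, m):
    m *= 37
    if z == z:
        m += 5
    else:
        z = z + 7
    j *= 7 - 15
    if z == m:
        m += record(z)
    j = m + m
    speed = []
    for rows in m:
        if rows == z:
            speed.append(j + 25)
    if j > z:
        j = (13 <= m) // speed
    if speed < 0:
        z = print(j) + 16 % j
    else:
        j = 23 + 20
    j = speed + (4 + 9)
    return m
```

11

Transformed code:
def compute(z, m):
    m *= 37
    if z == z:
        m += 5
    else:
        z = z + 7
    j *= 7 - 15
    if z == m:
        m += record(z)
    j = m + m
    speed = [j + 25 for rows in m if rows == z]
    if j > z:
        j = (13 <= m) // speed
    if speed < 0:
        z = print(j) + 16 % j
    else:
        j = 23 + 20
    j = speed + (4 + 9)
    return m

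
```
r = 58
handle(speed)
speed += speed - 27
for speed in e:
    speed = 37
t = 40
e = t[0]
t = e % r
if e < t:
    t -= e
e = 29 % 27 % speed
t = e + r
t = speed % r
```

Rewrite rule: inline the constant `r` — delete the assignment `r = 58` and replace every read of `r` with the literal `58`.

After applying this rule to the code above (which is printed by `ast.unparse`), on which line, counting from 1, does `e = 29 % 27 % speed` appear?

10

Transformed code:
handle(speed)
speed += speed - 27
for speed in e:
    speed = 37
t = 40
e = t[0]
t = e % 58
if e < t:
    t -= e
e = 29 % 27 % speed
t = e + 58
t = speed % 58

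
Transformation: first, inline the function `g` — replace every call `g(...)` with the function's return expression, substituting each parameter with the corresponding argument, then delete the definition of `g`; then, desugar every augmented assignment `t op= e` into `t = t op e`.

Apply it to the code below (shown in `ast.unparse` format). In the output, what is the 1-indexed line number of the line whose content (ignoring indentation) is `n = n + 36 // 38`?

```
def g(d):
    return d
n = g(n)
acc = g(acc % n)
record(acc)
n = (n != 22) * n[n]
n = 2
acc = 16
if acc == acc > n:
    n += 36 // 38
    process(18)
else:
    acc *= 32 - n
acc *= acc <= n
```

Transformed code:
n = n
acc = acc % n
record(acc)
n = (n != 22) * n[n]
n = 2
acc = 16
if acc == acc > n:
    n = n + 36 // 38
    process(18)
else:
    acc = acc * (32 - n)
acc = acc * (acc <= n)

8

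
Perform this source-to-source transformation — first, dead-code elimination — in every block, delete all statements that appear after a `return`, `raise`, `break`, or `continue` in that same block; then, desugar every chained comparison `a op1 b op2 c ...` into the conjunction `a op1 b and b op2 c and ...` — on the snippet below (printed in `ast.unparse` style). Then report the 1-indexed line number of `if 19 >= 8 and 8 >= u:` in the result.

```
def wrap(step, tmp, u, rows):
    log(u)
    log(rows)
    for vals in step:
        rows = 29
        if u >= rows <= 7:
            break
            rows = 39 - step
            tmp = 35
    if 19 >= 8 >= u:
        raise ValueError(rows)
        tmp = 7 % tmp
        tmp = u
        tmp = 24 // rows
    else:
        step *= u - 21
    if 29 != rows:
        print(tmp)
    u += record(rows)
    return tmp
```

8

Transformed code:
def wrap(step, tmp, u, rows):
    log(u)
    log(rows)
    for vals in step:
        rows = 29
        if u >= rows and rows <= 7:
            break
    if 19 >= 8 and 8 >= u:
        raise ValueError(rows)
    else:
        step *= u - 21
    if 29 != rows:
        print(tmp)
    u += record(rows)
    return tmp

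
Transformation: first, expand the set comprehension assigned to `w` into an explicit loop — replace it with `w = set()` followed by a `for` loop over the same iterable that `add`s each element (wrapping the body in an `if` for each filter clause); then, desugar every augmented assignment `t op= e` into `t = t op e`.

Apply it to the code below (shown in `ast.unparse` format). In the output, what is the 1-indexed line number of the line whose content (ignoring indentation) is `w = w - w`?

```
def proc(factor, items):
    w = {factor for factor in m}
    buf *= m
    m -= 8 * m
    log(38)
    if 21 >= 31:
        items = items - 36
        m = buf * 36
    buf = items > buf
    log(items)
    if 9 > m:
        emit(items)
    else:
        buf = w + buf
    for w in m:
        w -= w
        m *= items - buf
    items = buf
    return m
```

Transformed code:
def proc(factor, items):
    w = set()
    for factor in m:
        w.add(factor)
    buf = buf * m
    m = m - 8 * m
    log(38)
    if 21 >= 31:
        items = items - 36
        m = buf * 36
    buf = items > buf
    log(items)
    if 9 > m:
        emit(items)
    else:
        buf = w + buf
    for w in m:
        w = w - w
        m = m * (items - buf)
    items = buf
    return m

18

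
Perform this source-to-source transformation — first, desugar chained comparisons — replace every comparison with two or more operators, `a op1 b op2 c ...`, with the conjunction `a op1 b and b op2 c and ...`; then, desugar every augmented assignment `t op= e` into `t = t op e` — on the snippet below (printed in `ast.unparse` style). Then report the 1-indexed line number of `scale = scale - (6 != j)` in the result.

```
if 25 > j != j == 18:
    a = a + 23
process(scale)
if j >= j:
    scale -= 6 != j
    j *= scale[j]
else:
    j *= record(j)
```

5

Transformed code:
if 25 > j and j != j and (j == 18):
    a = a + 23
process(scale)
if j >= j:
    scale = scale - (6 != j)
    j = j * scale[j]
else:
    j = j * record(j)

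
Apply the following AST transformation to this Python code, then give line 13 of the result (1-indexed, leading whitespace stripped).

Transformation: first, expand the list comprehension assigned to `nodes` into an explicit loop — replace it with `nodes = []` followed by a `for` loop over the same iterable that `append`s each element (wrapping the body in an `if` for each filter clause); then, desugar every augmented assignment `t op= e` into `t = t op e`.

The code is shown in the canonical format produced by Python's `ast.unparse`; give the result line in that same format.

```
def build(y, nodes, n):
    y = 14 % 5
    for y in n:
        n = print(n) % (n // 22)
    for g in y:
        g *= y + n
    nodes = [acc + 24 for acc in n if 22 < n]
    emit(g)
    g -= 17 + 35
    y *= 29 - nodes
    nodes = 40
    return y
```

Transformed code:
def build(y, nodes, n):
    y = 14 % 5
    for y in n:
        n = print(n) % (n // 22)
    for g in y:
        g = g * (y + n)
    nodes = []
    for acc in n:
        if 22 < n:
            nodes.append(acc + 24)
    emit(g)
    g = g - (17 + 35)
    y = y * (29 - nodes)
    nodes = 40
    return y

y = y * (29 - nodes)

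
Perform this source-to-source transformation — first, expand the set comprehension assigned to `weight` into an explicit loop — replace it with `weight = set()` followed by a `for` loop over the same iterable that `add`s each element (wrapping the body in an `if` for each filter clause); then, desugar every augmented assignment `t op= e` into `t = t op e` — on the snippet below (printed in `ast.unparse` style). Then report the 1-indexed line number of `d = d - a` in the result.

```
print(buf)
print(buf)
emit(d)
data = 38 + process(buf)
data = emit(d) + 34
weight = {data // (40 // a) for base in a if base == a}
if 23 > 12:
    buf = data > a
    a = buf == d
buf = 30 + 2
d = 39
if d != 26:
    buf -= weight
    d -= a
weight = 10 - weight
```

17

Transformed code:
print(buf)
print(buf)
emit(d)
data = 38 + process(buf)
data = emit(d) + 34
weight = set()
for base in a:
    if base == a:
        weight.add(data // (40 // a))
if 23 > 12:
    buf = data > a
    a = buf == d
buf = 30 + 2
d = 39
if d != 26:
    buf = buf - weight
    d = d - a
weight = 10 - weight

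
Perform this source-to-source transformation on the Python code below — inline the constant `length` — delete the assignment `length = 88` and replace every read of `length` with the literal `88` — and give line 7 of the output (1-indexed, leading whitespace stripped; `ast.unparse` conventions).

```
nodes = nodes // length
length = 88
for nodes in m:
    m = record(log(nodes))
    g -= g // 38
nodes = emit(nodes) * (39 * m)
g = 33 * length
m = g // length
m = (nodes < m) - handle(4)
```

m = g // 88

Transformed code:
nodes = nodes // 88
for nodes in m:
    m = record(log(nodes))
    g -= g // 38
nodes = emit(nodes) * (39 * m)
g = 33 * 88
m = g // 88
m = (nodes < m) - handle(4)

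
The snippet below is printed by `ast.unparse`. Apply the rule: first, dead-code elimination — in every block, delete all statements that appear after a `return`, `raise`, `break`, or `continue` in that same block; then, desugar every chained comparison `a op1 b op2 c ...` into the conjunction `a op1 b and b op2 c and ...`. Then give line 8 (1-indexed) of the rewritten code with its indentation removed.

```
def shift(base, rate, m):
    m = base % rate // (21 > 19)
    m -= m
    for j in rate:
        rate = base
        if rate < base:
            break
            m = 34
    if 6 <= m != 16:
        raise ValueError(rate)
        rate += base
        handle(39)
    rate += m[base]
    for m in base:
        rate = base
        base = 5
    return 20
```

Transformed code:
def shift(base, rate, m):
    m = base % rate // (21 > 19)
    m -= m
    for j in rate:
        rate = base
        if rate < base:
            break
    if 6 <= m and m != 16:
        raise ValueError(rate)
    rate += m[base]
    for m in base:
        rate = base
        base = 5
    return 20

if 6 <= m and m != 16:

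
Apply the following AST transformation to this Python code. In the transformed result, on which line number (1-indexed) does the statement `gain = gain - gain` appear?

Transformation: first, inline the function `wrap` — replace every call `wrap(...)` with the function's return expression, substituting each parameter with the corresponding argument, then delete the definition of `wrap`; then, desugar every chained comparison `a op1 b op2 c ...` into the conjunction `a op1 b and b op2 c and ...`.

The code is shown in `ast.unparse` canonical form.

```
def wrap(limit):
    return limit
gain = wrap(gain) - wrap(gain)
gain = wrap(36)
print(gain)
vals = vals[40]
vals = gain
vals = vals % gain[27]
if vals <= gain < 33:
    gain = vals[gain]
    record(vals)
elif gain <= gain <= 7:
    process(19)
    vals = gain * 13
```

1

Transformed code:
gain = gain - gain
gain = 36
print(gain)
vals = vals[40]
vals = gain
vals = vals % gain[27]
if vals <= gain and gain < 33:
    gain = vals[gain]
    record(vals)
elif gain <= gain and gain <= 7:
    process(19)
    vals = gain * 13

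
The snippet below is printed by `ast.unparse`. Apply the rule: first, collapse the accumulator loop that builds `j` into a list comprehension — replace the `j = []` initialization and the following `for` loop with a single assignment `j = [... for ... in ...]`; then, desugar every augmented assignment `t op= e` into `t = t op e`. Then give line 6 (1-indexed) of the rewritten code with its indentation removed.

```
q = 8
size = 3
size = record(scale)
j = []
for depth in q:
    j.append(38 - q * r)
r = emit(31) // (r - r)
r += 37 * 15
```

Transformed code:
q = 8
size = 3
size = record(scale)
j = [38 - q * r for depth in q]
r = emit(31) // (r - r)
r = r + 37 * 15

r = r + 37 * 15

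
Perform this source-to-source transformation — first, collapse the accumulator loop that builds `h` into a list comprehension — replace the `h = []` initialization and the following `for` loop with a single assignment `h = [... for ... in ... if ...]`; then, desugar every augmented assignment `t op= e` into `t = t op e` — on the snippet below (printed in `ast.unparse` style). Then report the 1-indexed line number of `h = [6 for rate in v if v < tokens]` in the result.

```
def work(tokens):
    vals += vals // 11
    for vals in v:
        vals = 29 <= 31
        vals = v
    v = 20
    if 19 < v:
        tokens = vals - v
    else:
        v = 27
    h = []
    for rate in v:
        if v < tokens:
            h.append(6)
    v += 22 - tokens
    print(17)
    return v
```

11

Transformed code:
def work(tokens):
    vals = vals + vals // 11
    for vals in v:
        vals = 29 <= 31
        vals = v
    v = 20
    if 19 < v:
        tokens = vals - v
    else:
        v = 27
    h = [6 for rate in v if v < tokens]
    v = v + (22 - tokens)
    print(17)
    return v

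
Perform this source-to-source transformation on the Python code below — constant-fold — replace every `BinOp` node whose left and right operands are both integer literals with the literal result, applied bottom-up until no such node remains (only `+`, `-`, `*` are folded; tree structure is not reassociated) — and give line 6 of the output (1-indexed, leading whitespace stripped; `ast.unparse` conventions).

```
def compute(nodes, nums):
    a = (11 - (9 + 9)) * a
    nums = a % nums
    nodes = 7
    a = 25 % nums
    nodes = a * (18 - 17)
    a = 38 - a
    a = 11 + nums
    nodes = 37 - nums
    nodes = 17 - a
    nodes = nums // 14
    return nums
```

Transformed code:
def compute(nodes, nums):
    a = -7 * a
    nums = a % nums
    nodes = 7
    a = 25 % nums
    nodes = a * 1
    a = 38 - a
    a = 11 + nums
    nodes = 37 - nums
    nodes = 17 - a
    nodes = nums // 14
    return nums

nodes = a * 1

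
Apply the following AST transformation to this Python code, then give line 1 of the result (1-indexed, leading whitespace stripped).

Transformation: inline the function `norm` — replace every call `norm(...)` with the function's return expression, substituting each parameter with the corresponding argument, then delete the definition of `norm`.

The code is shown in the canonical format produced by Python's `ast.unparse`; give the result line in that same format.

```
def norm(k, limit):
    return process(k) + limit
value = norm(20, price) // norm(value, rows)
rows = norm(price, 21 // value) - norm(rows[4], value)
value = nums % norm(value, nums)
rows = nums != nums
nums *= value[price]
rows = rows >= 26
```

value = (process(20) + price) // (process(value) + rows)

Transformed code:
value = (process(20) + price) // (process(value) + rows)
rows = process(price) + 21 // value - (process(rows[4]) + value)
value = nums % (process(value) + nums)
rows = nums != nums
nums *= value[price]
rows = rows >= 26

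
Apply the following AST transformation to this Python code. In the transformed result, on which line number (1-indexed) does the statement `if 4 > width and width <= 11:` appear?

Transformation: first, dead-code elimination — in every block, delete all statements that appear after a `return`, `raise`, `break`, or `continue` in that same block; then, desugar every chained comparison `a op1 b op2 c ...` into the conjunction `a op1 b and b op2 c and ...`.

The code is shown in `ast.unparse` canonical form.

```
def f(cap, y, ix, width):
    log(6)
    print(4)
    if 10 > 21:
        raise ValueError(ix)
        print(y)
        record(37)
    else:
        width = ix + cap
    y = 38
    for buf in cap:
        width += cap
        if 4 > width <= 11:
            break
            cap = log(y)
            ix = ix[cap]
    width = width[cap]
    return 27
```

Transformed code:
def f(cap, y, ix, width):
    log(6)
    print(4)
    if 10 > 21:
        raise ValueError(ix)
    else:
        width = ix + cap
    y = 38
    for buf in cap:
        width += cap
        if 4 > width and width <= 11:
            break
    width = width[cap]
    return 27

11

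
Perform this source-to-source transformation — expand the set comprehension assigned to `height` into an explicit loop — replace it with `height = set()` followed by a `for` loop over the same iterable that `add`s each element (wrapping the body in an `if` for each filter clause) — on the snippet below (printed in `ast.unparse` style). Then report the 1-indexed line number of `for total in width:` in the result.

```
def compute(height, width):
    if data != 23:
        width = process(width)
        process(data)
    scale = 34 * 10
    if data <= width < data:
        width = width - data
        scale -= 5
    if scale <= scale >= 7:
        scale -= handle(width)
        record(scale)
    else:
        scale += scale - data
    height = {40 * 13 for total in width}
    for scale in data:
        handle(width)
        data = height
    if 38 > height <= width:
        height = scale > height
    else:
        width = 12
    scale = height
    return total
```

15

Transformed code:
def compute(height, width):
    if data != 23:
        width = process(width)
        process(data)
    scale = 34 * 10
    if data <= width < data:
        width = width - data
        scale -= 5
    if scale <= scale >= 7:
        scale -= handle(width)
        record(scale)
    else:
        scale += scale - data
    height = set()
    for total in width:
        height.add(40 * 13)
    for scale in data:
        handle(width)
        data = height
    if 38 > height <= width:
        height = scale > height
    else:
        width = 12
    scale = height
    return total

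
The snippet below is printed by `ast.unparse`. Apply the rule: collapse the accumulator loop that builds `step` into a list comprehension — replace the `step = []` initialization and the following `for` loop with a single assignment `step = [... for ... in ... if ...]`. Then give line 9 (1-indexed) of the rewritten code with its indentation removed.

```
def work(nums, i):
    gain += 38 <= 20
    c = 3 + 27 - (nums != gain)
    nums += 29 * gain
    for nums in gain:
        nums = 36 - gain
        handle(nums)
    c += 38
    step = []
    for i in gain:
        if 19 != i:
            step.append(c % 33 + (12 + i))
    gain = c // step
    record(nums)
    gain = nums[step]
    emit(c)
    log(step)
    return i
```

Transformed code:
def work(nums, i):
    gain += 38 <= 20
    c = 3 + 27 - (nums != gain)
    nums += 29 * gain
    for nums in gain:
        nums = 36 - gain
        handle(nums)
    c += 38
    step = [c % 33 + (12 + i) for i in gain if 19 != i]
    gain = c // step
    record(nums)
    gain = nums[step]
    emit(c)
    log(step)
    return i

step = [c % 33 + (12 + i) for i in gain if 19 != i]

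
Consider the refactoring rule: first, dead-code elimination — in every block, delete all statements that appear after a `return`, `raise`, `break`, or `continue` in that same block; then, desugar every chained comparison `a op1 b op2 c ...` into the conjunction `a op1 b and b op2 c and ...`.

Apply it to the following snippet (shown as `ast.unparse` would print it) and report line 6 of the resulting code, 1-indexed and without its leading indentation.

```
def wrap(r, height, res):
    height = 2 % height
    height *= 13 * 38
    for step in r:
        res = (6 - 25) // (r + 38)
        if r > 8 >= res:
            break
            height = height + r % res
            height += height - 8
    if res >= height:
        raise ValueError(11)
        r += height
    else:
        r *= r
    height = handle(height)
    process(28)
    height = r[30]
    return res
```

Transformed code:
def wrap(r, height, res):
    height = 2 % height
    height *= 13 * 38
    for step in r:
        res = (6 - 25) // (r + 38)
        if r > 8 and 8 >= res:
            break
    if res >= height:
        raise ValueError(11)
    else:
        r *= r
    height = handle(height)
    process(28)
    height = r[30]
    return res

if r > 8 and 8 >= res:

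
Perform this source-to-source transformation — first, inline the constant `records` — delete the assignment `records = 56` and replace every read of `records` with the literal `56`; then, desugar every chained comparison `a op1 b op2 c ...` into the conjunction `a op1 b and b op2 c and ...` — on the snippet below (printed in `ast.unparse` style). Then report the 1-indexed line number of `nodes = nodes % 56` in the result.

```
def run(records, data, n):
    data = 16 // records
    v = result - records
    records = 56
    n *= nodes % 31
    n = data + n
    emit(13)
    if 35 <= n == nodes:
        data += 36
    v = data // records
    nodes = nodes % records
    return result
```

10

Transformed code:
def run(records, data, n):
    data = 16 // 56
    v = result - 56
    n *= nodes % 31
    n = data + n
    emit(13)
    if 35 <= n and n == nodes:
        data += 36
    v = data // 56
    nodes = nodes % 56
    return result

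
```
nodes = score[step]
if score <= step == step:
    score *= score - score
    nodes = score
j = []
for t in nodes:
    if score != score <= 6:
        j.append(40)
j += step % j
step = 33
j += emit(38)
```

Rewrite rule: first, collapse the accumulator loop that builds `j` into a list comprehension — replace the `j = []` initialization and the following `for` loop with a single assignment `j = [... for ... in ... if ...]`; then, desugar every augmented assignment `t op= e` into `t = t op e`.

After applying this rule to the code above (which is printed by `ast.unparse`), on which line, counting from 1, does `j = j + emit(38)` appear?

Transformed code:
nodes = score[step]
if score <= step == step:
    score = score * (score - score)
    nodes = score
j = [40 for t in nodes if score != score <= 6]
j = j + step % j
step = 33
j = j + emit(38)

8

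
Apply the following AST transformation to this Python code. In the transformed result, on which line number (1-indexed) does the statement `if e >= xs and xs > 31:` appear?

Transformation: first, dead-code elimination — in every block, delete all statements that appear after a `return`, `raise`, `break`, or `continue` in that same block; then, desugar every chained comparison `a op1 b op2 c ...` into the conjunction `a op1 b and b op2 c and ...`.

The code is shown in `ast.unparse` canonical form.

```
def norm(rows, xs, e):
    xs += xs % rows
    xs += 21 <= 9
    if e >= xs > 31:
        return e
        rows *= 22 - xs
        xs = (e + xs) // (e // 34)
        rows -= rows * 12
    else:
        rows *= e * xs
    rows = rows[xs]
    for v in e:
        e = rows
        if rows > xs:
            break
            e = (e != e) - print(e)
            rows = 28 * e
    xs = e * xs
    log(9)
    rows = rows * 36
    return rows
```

Transformed code:
def norm(rows, xs, e):
    xs += xs % rows
    xs += 21 <= 9
    if e >= xs and xs > 31:
        return e
    else:
        rows *= e * xs
    rows = rows[xs]
    for v in e:
        e = rows
        if rows > xs:
            break
    xs = e * xs
    log(9)
    rows = rows * 36
    return rows

4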